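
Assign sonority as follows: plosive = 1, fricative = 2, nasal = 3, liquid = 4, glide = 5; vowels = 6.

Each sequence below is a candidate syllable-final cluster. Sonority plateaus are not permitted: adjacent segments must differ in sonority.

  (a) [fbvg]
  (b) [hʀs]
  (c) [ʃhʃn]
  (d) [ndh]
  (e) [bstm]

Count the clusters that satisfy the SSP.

0

(a) sonority 2-1-2-1: ill-formed.
(b) sonority 2-4-2: ill-formed.
(c) sonority 2-2-2-3: ill-formed.
(d) sonority 3-1-2: ill-formed.
(e) sonority 1-2-1-3: ill-formed.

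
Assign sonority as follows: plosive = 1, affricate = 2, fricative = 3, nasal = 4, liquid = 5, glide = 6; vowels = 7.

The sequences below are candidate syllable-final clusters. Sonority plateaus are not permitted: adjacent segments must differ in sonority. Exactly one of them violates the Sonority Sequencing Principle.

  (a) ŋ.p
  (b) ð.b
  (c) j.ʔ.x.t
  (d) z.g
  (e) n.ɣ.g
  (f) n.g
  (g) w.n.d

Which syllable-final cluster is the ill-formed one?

(a) 4-1 → obeys
(b) 3-1 → obeys
(c) 6-1-3-1 → violates
(d) 3-1 → obeys
(e) 4-3-1 → obeys
(f) 4-1 → obeys
(g) 6-4-1 → obeys

c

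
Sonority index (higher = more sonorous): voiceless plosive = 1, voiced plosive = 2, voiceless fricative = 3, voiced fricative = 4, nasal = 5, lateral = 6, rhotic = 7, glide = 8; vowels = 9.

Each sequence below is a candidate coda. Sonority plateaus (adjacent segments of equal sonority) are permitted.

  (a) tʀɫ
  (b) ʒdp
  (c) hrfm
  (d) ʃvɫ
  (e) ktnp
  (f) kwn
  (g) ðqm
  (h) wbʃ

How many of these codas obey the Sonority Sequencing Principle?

(a) sonority 1-7-6: ill-formed.
(b) sonority 4-2-1: well-formed.
(c) sonority 3-7-3-5: ill-formed.
(d) sonority 3-4-6: ill-formed.
(e) sonority 1-1-5-1: ill-formed.
(f) sonority 1-8-5: ill-formed.
(g) sonority 4-1-5: ill-formed.
(h) sonority 8-2-3: ill-formed.

1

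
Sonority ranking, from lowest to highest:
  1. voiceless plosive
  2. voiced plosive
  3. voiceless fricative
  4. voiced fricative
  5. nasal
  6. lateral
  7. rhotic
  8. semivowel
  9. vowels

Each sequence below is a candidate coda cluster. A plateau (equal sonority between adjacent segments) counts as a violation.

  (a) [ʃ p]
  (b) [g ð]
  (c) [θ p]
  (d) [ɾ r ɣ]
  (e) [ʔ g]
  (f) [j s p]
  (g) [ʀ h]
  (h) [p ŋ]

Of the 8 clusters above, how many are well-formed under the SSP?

(a) 3-1 → obeys
(b) 2-4 → violates
(c) 3-1 → obeys
(d) 7-7-4 → violates
(e) 1-2 → violates
(f) 8-3-1 → obeys
(g) 7-3 → obeys
(h) 1-5 → violates

4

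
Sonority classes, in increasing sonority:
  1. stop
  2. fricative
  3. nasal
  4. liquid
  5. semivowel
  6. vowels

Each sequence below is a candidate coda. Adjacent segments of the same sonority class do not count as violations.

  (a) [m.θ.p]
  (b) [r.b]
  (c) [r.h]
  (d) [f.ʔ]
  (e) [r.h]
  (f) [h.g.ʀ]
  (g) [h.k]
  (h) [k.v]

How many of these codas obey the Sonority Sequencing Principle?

6

(a) sonority 3-2-1: well-formed.
(b) sonority 4-1: well-formed.
(c) sonority 4-2: well-formed.
(d) sonority 2-1: well-formed.
(e) sonority 4-2: well-formed.
(f) sonority 2-1-4: ill-formed.
(g) sonority 2-1: well-formed.
(h) sonority 1-2: ill-formed.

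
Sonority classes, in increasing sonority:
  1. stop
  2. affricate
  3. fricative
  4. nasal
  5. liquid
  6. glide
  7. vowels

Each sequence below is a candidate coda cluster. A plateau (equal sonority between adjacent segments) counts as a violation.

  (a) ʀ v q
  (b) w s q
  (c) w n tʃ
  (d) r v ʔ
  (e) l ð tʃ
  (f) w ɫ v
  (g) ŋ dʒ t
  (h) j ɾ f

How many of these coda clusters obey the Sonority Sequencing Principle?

8

(a) ʀ v q: profile 5-3-1 — obeys.
(b) w s q: profile 6-3-1 — obeys.
(c) w n tʃ: profile 6-4-2 — obeys.
(d) r v ʔ: profile 5-3-1 — obeys.
(e) l ð tʃ: profile 5-3-2 — obeys.
(f) w ɫ v: profile 6-5-3 — obeys.
(g) ŋ dʒ t: profile 4-2-1 — obeys.
(h) j ɾ f: profile 6-5-3 — obeys.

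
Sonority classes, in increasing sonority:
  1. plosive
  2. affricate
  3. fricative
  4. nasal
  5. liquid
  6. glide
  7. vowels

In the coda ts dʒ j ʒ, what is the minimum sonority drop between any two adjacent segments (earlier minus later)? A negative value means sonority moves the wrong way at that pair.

-4

/ts/: affricate = 2.
/dʒ/: affricate = 2.
/j/: glide = 6.
/ʒ/: fricative = 3.
/ts/→/dʒ/: change +0.
/dʒ/→/j/: change -4.
/j/→/ʒ/: change +3.
Minimum = -4.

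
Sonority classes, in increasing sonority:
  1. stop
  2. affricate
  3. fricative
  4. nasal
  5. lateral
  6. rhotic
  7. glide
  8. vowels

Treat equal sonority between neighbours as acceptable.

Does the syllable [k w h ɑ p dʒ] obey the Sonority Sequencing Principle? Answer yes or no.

Onset: /k/ is a stop (sonority 1), /w/ is a glide (sonority 7), /h/ is a fricative (sonority 3); then the nucleus /ɑ/ (sonority 8).
Onset profile 1-7-3-8 — does not rise throughout.
Coda: /p/ is a stop (sonority 1), /dʒ/ is an affricate (sonority 2).
Coda profile 8-1-2 — does not fall throughout.

no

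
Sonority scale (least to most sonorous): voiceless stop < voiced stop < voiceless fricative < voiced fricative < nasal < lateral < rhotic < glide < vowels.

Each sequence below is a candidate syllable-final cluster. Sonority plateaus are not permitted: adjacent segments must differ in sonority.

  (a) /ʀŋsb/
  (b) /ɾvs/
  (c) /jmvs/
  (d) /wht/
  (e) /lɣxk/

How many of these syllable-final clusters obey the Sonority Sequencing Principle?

5

(a) sonority 7-5-3-2: well-formed.
(b) sonority 7-4-3: well-formed.
(c) sonority 8-5-4-3: well-formed.
(d) sonority 8-3-1: well-formed.
(e) sonority 6-4-3-1: well-formed.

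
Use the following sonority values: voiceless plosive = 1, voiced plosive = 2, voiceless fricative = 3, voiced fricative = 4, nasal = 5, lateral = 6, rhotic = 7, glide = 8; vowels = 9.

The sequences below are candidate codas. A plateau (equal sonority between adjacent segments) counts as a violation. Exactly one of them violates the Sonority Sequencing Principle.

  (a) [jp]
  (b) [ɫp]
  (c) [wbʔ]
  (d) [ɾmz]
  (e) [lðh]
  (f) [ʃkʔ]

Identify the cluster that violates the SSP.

f

(a) 8-1 → obeys
(b) 6-1 → obeys
(c) 8-2-1 → obeys
(d) 7-5-4 → obeys
(e) 6-4-3 → obeys
(f) 3-1-1 → violates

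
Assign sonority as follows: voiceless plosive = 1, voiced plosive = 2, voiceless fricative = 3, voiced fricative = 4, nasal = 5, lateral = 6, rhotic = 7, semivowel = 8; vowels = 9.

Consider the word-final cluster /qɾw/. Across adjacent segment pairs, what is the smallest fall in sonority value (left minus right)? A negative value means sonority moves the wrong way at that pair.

/q/: voiceless plosive = 1.
/ɾ/: rhotic = 7.
/w/: semivowel = 8.
/q/→/ɾ/: change -6.
/ɾ/→/w/: change -1.
Minimum = -6.

-6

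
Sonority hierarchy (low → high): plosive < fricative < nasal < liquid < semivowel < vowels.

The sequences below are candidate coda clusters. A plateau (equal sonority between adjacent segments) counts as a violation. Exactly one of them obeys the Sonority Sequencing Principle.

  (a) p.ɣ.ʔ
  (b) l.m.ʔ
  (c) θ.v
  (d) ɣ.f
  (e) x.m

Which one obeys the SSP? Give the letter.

(a) p.ɣ.ʔ: profile 1-2-1 — violates.
(b) l.m.ʔ: profile 4-3-1 — obeys.
(c) θ.v: profile 2-2 — violates.
(d) ɣ.f: profile 2-2 — violates.
(e) x.m: profile 2-3 — violates.

b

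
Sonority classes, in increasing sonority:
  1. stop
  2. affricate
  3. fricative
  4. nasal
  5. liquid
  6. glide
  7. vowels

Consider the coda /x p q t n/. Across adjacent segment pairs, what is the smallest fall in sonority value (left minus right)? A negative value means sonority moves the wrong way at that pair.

/x/ — fricative, sonority 3.
/p/ — stop, sonority 1.
/q/ — stop, sonority 1.
/t/ — stop, sonority 1.
/n/ — nasal, sonority 4.
/x/→/p/: change +2.
/p/→/q/: change +0.
/q/→/t/: change +0.
/t/→/n/: change -3.
Minimum = -3.

-3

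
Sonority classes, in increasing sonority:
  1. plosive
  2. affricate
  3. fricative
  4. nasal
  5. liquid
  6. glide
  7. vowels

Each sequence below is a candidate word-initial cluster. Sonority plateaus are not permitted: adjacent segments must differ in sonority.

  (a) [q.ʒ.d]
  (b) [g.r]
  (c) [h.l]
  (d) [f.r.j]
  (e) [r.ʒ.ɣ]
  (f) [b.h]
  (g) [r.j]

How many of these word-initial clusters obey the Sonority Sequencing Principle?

5

(a) sonority 1-3-1: ill-formed.
(b) sonority 1-5: well-formed.
(c) sonority 3-5: well-formed.
(d) sonority 3-5-6: well-formed.
(e) sonority 5-3-3: ill-formed.
(f) sonority 1-3: well-formed.
(g) sonority 5-6: well-formed.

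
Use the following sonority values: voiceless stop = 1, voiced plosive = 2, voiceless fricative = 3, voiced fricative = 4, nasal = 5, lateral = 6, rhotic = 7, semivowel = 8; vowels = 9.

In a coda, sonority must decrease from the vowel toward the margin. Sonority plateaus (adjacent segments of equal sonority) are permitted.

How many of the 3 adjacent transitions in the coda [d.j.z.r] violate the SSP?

/d/ is a voiced plosive (sonority 2).
/j/ is a semivowel (sonority 8).
/z/ is a voiced fricative (sonority 4).
/r/ is a rhotic (sonority 7).
/d/→/j/: 2→8 (does not fall) — violation.
/j/→/z/: 8→4 (falls) — ok.
/z/→/r/: 4→7 (does not fall) — violation.

2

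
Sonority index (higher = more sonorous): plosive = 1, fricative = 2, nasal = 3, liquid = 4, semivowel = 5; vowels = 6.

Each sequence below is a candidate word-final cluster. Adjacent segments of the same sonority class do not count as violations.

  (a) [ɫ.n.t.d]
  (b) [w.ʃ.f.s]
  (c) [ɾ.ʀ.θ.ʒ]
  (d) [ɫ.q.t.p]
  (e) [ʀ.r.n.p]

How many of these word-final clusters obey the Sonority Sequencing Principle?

(a) 4-3-1-1 → obeys
(b) 5-2-2-2 → obeys
(c) 4-4-2-2 → obeys
(d) 4-1-1-1 → obeys
(e) 4-4-3-1 → obeys

5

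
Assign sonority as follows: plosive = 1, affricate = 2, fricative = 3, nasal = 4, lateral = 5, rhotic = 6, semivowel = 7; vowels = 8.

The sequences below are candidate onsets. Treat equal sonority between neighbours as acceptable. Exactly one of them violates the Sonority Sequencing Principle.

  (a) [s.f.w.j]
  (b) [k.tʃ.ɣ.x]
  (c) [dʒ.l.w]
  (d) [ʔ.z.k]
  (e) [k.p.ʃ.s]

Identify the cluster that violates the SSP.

(a) 3-3-7-7 → obeys
(b) 1-2-3-3 → obeys
(c) 2-5-7 → obeys
(d) 1-3-1 → violates
(e) 1-1-3-3 → obeys

d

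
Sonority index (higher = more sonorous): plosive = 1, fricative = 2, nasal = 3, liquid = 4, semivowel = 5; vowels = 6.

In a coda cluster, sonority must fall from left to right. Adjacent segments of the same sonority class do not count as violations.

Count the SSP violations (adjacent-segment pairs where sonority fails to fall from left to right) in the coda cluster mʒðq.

0

/m/ is a nasal (sonority 3).
/ʒ/ is a fricative (sonority 2).
/ð/ is a fricative (sonority 2).
/q/ is a plosive (sonority 1).
/m/→/ʒ/: 3→2 (falls) — ok.
/ʒ/→/ð/: 2→2 (plateau, allowed) — ok.
/ð/→/q/: 2→1 (falls) — ok.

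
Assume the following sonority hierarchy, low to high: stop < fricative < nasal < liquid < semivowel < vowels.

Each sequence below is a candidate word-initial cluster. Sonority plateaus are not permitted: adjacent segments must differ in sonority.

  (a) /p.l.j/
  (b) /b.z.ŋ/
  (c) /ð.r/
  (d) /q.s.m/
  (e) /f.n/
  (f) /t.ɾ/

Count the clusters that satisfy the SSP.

(a) sonority 1-4-5: well-formed.
(b) sonority 1-2-3: well-formed.
(c) sonority 2-4: well-formed.
(d) sonority 1-2-3: well-formed.
(e) sonority 2-3: well-formed.
(f) sonority 1-4: well-formed.

6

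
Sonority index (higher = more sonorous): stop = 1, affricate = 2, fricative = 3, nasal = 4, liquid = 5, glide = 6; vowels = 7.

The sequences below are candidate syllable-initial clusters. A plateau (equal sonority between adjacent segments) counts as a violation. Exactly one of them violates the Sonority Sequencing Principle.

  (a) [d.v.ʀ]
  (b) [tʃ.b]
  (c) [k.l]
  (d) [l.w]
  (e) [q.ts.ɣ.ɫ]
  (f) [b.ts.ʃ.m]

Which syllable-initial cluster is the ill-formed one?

(a) 1-3-5 → obeys
(b) 2-1 → violates
(c) 1-5 → obeys
(d) 5-6 → obeys
(e) 1-2-3-5 → obeys
(f) 1-2-3-4 → obeys

b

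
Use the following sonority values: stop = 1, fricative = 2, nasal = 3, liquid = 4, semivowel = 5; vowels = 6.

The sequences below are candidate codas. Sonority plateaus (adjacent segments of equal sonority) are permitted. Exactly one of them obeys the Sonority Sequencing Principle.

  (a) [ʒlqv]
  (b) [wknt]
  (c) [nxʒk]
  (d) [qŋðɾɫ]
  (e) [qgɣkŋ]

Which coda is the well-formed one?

(a) sonority 2-4-1-2: ill-formed.
(b) sonority 5-1-3-1: ill-formed.
(c) sonority 3-2-2-1: well-formed.
(d) sonority 1-3-2-4-4: ill-formed.
(e) sonority 1-1-2-1-3: ill-formed.

c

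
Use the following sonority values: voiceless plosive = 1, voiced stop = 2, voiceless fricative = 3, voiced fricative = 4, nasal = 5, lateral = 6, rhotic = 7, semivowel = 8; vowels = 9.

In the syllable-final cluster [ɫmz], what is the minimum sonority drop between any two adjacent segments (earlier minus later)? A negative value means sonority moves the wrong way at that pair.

1

/ɫ/ — lateral, sonority 6.
/m/ — nasal, sonority 5.
/z/ — voiced fricative, sonority 4.
/ɫ/→/m/: change +1.
/m/→/z/: change +1.
Minimum = 1.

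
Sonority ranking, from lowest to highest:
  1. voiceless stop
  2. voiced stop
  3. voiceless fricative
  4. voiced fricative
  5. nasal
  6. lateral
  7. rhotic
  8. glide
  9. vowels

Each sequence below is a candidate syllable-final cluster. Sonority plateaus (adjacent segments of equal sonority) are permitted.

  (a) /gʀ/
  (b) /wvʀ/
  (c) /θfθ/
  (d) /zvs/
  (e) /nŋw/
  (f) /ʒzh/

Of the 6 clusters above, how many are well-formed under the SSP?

(a) sonority 2-7: ill-formed.
(b) sonority 8-4-7: ill-formed.
(c) sonority 3-3-3: well-formed.
(d) sonority 4-4-3: well-formed.
(e) sonority 5-5-8: ill-formed.
(f) sonority 4-4-3: well-formed.

3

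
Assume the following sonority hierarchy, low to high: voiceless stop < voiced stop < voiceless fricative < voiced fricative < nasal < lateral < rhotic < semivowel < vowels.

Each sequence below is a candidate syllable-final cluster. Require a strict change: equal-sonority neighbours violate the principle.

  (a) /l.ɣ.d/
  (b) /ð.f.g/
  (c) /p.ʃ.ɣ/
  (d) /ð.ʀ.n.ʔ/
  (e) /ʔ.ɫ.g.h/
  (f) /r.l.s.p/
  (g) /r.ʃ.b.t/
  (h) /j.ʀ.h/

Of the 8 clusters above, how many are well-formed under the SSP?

5

(a) 6-4-2 → obeys
(b) 4-3-2 → obeys
(c) 1-3-4 → violates
(d) 4-7-5-1 → violates
(e) 1-6-2-3 → violates
(f) 7-6-3-1 → obeys
(g) 7-3-2-1 → obeys
(h) 8-7-3 → obeys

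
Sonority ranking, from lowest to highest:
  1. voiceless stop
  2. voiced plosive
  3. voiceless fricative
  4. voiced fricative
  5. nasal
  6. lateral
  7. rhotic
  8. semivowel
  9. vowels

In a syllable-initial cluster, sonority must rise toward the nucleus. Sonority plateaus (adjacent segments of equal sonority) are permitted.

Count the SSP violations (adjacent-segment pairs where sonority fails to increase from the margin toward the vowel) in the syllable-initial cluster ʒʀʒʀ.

/ʒ/ — voiced fricative, sonority 4.
/ʀ/ — rhotic, sonority 7.
/ʒ/ — voiced fricative, sonority 4.
/ʀ/ — rhotic, sonority 7.
/ʒ/→/ʀ/: 4→7 (rises) — ok.
/ʀ/→/ʒ/: 7→4 (does not rise) — violation.
/ʒ/→/ʀ/: 4→7 (rises) — ok.

1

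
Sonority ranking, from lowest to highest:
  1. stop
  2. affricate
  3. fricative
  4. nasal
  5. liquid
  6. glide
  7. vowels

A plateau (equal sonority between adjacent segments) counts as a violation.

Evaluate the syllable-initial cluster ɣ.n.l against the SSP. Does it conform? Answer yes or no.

/ɣ/ — fricative, sonority 3.
/n/ — nasal, sonority 4.
/l/ — liquid, sonority 5.
The profile 3-4-5 strictly rises, so the syllable-initial cluster satisfies the SSP.

yes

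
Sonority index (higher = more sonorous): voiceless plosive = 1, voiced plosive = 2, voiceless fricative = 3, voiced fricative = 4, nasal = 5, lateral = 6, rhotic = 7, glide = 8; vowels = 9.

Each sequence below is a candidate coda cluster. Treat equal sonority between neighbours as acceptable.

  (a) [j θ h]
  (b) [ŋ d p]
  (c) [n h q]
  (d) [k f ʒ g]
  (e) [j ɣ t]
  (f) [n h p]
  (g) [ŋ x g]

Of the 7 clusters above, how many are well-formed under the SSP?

(a) [j θ h]: profile 8-3-3 — obeys.
(b) [ŋ d p]: profile 5-2-1 — obeys.
(c) [n h q]: profile 5-3-1 — obeys.
(d) [k f ʒ g]: profile 1-3-4-2 — violates.
(e) [j ɣ t]: profile 8-4-1 — obeys.
(f) [n h p]: profile 5-3-1 — obeys.
(g) [ŋ x g]: profile 5-3-2 — obeys.

6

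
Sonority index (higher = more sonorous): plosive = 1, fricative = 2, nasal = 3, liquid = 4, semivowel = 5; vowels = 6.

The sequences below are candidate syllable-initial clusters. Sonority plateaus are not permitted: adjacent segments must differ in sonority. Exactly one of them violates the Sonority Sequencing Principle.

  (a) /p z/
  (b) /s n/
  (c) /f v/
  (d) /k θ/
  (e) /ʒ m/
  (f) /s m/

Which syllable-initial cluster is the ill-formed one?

(a) 1-2 → obeys
(b) 2-3 → obeys
(c) 2-2 → violates
(d) 1-2 → obeys
(e) 2-3 → obeys
(f) 2-3 → obeys

c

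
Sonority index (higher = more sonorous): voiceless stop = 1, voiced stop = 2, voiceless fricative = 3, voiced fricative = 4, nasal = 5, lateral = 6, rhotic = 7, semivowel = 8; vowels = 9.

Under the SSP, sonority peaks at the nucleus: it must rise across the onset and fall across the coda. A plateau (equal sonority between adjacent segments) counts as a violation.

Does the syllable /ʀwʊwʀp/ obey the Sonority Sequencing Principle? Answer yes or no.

yes

Onset: /ʀ/ is a rhotic (sonority 7), /w/ is a semivowel (sonority 8); then the nucleus /ʊ/ (sonority 9).
Onset profile 7-8-9 — rises to the nucleus.
Coda: /w/ is a semivowel (sonority 8), /ʀ/ is a rhotic (sonority 7), /p/ is a voiceless stop (sonority 1).
Coda profile 9-8-7-1 — falls from the nucleus.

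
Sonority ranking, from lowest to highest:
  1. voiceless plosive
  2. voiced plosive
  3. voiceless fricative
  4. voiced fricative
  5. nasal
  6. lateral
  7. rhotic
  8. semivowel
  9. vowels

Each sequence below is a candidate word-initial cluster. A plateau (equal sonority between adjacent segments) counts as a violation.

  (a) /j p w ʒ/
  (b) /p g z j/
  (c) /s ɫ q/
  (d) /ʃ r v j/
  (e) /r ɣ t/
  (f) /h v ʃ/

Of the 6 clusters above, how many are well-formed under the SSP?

1

(a) /j p w ʒ/: profile 8-1-8-4 — violates.
(b) /p g z j/: profile 1-2-4-8 — obeys.
(c) /s ɫ q/: profile 3-6-1 — violates.
(d) /ʃ r v j/: profile 3-7-4-8 — violates.
(e) /r ɣ t/: profile 7-4-1 — violates.
(f) /h v ʃ/: profile 3-4-3 — violates.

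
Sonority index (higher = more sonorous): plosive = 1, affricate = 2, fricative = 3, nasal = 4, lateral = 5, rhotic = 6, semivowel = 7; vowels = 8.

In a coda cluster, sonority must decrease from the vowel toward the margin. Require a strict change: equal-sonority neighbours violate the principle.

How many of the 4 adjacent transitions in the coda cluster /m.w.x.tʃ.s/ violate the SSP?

/m/: nasal = 4.
/w/: semivowel = 7.
/x/: fricative = 3.
/tʃ/: affricate = 2.
/s/: fricative = 3.
/m/→/w/: 4→7 (does not fall) — violation.
/w/→/x/: 7→3 (falls) — ok.
/x/→/tʃ/: 3→2 (falls) — ok.
/tʃ/→/s/: 2→3 (does not fall) — violation.

2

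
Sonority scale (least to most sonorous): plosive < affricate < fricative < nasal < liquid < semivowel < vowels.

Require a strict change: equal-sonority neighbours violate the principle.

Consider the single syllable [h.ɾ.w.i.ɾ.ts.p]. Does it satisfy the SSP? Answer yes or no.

Onset: /h/ is a fricative (sonority 3), /ɾ/ is a liquid (sonority 5), /w/ is a semivowel (sonority 6); then the nucleus /i/ (sonority 7).
Onset profile 3-5-6-7 — rises to the nucleus.
Coda: /ɾ/ is a liquid (sonority 5), /ts/ is an affricate (sonority 2), /p/ is a plosive (sonority 1).
Coda profile 7-5-2-1 — falls from the nucleus.

yes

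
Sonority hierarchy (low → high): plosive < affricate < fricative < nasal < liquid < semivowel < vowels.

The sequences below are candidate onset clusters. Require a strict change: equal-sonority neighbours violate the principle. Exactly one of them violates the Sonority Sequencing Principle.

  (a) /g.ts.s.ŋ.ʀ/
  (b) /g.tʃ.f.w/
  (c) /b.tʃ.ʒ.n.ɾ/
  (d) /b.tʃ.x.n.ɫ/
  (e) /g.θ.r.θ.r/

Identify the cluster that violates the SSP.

e

(a) /g.ts.s.ŋ.ʀ/: profile 1-2-3-4-5 — obeys.
(b) /g.tʃ.f.w/: profile 1-2-3-6 — obeys.
(c) /b.tʃ.ʒ.n.ɾ/: profile 1-2-3-4-5 — obeys.
(d) /b.tʃ.x.n.ɫ/: profile 1-2-3-4-5 — obeys.
(e) /g.θ.r.θ.r/: profile 1-3-5-3-5 — violates.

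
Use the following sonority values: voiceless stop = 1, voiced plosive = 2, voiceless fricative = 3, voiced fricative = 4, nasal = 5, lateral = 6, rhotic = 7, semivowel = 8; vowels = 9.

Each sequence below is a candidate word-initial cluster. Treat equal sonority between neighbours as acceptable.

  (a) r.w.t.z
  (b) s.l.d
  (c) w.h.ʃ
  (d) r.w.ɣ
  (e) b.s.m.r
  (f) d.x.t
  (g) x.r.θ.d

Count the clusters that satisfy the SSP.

1

(a) r.w.t.z: profile 7-8-1-4 — violates.
(b) s.l.d: profile 3-6-2 — violates.
(c) w.h.ʃ: profile 8-3-3 — violates.
(d) r.w.ɣ: profile 7-8-4 — violates.
(e) b.s.m.r: profile 2-3-5-7 — obeys.
(f) d.x.t: profile 2-3-1 — violates.
(g) x.r.θ.d: profile 3-7-3-2 — violates.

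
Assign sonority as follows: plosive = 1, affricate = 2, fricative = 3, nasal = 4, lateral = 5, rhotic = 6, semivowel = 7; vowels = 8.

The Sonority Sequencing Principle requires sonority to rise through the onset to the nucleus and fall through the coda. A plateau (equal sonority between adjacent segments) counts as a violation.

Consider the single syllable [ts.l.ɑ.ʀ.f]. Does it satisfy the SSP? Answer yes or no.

yes

Onset: /ts/ is an affricate (sonority 2), /l/ is a lateral (sonority 5); then the nucleus /ɑ/ (sonority 8).
Onset profile 2-5-8 — rises to the nucleus.
Coda: /ʀ/ is a rhotic (sonority 6), /f/ is a fricative (sonority 3).
Coda profile 8-6-3 — falls from the nucleus.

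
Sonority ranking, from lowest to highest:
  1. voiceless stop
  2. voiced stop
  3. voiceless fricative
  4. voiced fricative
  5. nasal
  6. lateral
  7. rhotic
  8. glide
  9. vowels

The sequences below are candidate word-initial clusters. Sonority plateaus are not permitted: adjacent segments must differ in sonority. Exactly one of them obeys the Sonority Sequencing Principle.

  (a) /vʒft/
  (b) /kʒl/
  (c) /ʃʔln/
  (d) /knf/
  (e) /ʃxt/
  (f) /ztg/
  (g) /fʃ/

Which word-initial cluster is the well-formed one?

b

(a) /vʒft/: profile 4-4-3-1 — violates.
(b) /kʒl/: profile 1-4-6 — obeys.
(c) /ʃʔln/: profile 3-1-6-5 — violates.
(d) /knf/: profile 1-5-3 — violates.
(e) /ʃxt/: profile 3-3-1 — violates.
(f) /ztg/: profile 4-1-2 — violates.
(g) /fʃ/: profile 3-3 — violates.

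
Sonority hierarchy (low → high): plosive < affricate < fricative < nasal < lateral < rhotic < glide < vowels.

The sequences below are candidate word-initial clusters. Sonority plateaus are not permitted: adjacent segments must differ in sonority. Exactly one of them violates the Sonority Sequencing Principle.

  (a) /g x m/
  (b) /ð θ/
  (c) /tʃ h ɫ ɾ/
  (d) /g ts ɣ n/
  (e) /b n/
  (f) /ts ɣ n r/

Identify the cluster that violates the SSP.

b

(a) sonority 1-3-4: well-formed.
(b) sonority 3-3: ill-formed.
(c) sonority 2-3-5-6: well-formed.
(d) sonority 1-2-3-4: well-formed.
(e) sonority 1-4: well-formed.
(f) sonority 2-3-4-6: well-formed.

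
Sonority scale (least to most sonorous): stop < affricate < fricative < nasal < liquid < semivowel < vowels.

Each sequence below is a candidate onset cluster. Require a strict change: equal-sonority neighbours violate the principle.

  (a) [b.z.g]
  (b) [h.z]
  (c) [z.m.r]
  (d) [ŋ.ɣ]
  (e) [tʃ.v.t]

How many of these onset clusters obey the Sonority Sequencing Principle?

1

(a) [b.z.g]: profile 1-3-1 — violates.
(b) [h.z]: profile 3-3 — violates.
(c) [z.m.r]: profile 3-4-5 — obeys.
(d) [ŋ.ɣ]: profile 4-3 — violates.
(e) [tʃ.v.t]: profile 2-3-1 — violates.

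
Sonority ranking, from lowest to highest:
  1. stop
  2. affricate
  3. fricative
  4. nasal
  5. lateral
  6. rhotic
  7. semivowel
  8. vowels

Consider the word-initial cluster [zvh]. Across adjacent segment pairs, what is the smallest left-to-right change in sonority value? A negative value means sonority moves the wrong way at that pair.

0

/z/: fricative = 3.
/v/: fricative = 3.
/h/: fricative = 3.
/z/→/v/: change +0.
/v/→/h/: change +0.
Minimum = 0.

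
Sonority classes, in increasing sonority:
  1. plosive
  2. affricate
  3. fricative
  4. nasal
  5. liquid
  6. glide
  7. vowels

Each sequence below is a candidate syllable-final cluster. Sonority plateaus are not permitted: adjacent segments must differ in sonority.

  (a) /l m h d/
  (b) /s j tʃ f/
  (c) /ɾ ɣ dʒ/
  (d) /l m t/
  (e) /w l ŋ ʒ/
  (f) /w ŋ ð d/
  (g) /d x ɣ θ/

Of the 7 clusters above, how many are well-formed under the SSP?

5

(a) sonority 5-4-3-1: well-formed.
(b) sonority 3-6-2-3: ill-formed.
(c) sonority 5-3-2: well-formed.
(d) sonority 5-4-1: well-formed.
(e) sonority 6-5-4-3: well-formed.
(f) sonority 6-4-3-1: well-formed.
(g) sonority 1-3-3-3: ill-formed.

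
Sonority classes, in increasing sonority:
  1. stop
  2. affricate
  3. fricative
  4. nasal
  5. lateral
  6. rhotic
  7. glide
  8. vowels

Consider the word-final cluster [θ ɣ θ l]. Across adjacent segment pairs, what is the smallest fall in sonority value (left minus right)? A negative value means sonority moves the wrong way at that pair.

/θ/ — fricative, sonority 3.
/ɣ/ — fricative, sonority 3.
/θ/ — fricative, sonority 3.
/l/ — lateral, sonority 5.
/θ/→/ɣ/: change +0.
/ɣ/→/θ/: change +0.
/θ/→/l/: change -2.
Minimum = -2.

-2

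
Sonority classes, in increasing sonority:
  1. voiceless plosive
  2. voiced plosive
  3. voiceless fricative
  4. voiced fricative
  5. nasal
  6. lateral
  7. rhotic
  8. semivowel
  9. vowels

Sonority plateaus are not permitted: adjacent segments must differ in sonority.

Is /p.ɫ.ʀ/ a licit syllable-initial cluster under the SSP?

yes

/p/: voiceless plosive = 1.
/ɫ/: lateral = 6.
/ʀ/: rhotic = 7.
The profile 1-6-7 strictly rises, so the syllable-initial cluster satisfies the SSP.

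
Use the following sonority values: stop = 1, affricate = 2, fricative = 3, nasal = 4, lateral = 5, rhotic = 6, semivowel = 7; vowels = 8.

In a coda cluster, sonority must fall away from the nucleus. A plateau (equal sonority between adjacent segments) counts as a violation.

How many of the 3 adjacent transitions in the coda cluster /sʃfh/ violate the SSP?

/s/: fricative = 3.
/ʃ/: fricative = 3.
/f/: fricative = 3.
/h/: fricative = 3.
/s/→/ʃ/: 3→3 (plateau) — violation.
/ʃ/→/f/: 3→3 (plateau) — violation.
/f/→/h/: 3→3 (plateau) — violation.

3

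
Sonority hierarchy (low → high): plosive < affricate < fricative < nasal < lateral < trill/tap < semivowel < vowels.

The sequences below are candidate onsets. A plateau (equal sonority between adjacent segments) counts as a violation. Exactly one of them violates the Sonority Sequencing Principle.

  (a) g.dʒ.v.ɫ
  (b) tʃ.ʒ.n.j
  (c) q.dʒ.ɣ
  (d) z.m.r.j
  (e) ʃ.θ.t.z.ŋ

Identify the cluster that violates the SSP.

(a) 1-2-3-5 → obeys
(b) 2-3-4-7 → obeys
(c) 1-2-3 → obeys
(d) 3-4-6-7 → obeys
(e) 3-3-1-3-4 → violates

e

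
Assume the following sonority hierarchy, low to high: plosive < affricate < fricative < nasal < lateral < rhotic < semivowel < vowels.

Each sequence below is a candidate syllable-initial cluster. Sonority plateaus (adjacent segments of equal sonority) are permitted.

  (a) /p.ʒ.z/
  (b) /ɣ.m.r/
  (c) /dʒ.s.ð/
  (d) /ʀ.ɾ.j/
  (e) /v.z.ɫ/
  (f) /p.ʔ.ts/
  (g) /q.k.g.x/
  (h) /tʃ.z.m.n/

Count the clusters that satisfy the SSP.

8

(a) /p.ʒ.z/: profile 1-3-3 — obeys.
(b) /ɣ.m.r/: profile 3-4-6 — obeys.
(c) /dʒ.s.ð/: profile 2-3-3 — obeys.
(d) /ʀ.ɾ.j/: profile 6-6-7 — obeys.
(e) /v.z.ɫ/: profile 3-3-5 — obeys.
(f) /p.ʔ.ts/: profile 1-1-2 — obeys.
(g) /q.k.g.x/: profile 1-1-1-3 — obeys.
(h) /tʃ.z.m.n/: profile 2-3-4-4 — obeys.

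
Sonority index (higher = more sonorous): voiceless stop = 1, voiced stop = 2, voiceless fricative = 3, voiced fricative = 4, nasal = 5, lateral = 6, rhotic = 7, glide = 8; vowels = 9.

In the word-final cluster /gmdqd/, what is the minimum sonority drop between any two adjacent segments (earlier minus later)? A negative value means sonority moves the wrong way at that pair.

/g/ is a voiced stop (sonority 2).
/m/ is a nasal (sonority 5).
/d/ is a voiced stop (sonority 2).
/q/ is a voiceless stop (sonority 1).
/d/ is a voiced stop (sonority 2).
/g/→/m/: change -3.
/m/→/d/: change +3.
/d/→/q/: change +1.
/q/→/d/: change -1.
Minimum = -3.

-3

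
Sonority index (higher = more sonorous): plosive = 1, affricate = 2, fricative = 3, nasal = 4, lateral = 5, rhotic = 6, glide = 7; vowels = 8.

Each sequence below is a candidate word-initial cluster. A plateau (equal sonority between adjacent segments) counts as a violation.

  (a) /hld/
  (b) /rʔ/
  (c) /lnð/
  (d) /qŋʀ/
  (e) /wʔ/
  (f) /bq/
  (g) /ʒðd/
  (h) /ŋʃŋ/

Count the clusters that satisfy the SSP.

1

(a) sonority 3-5-1: ill-formed.
(b) sonority 6-1: ill-formed.
(c) sonority 5-4-3: ill-formed.
(d) sonority 1-4-6: well-formed.
(e) sonority 7-1: ill-formed.
(f) sonority 1-1: ill-formed.
(g) sonority 3-3-1: ill-formed.
(h) sonority 4-3-4: ill-formed.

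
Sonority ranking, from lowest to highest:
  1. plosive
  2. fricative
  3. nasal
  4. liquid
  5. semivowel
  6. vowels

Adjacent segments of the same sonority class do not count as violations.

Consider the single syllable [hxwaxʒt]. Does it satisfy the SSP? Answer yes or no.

Onset: /h/ is a fricative (sonority 2), /x/ is a fricative (sonority 2), /w/ is a semivowel (sonority 5); then the nucleus /a/ (sonority 6).
Onset profile 2-2-5-6 — rises to the nucleus.
Coda: /x/ is a fricative (sonority 2), /ʒ/ is a fricative (sonority 2), /t/ is a plosive (sonority 1).
Coda profile 6-2-2-1 — falls from the nucleus.

yes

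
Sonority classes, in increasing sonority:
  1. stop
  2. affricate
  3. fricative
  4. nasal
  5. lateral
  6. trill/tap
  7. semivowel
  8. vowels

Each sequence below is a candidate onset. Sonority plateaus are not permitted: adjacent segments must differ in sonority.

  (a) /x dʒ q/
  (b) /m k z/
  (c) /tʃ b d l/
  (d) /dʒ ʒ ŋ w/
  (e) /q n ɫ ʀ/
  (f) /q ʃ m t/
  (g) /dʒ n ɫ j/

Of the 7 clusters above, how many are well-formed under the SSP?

(a) /x dʒ q/: profile 3-2-1 — violates.
(b) /m k z/: profile 4-1-3 — violates.
(c) /tʃ b d l/: profile 2-1-1-5 — violates.
(d) /dʒ ʒ ŋ w/: profile 2-3-4-7 — obeys.
(e) /q n ɫ ʀ/: profile 1-4-5-6 — obeys.
(f) /q ʃ m t/: profile 1-3-4-1 — violates.
(g) /dʒ n ɫ j/: profile 2-4-5-7 — obeys.

3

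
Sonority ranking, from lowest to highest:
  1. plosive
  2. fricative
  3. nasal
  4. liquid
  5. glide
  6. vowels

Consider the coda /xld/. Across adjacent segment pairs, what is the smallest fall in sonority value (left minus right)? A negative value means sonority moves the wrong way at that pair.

/x/: fricative = 2.
/l/: liquid = 4.
/d/: plosive = 1.
/x/→/l/: change -2.
/l/→/d/: change +3.
Minimum = -2.

-2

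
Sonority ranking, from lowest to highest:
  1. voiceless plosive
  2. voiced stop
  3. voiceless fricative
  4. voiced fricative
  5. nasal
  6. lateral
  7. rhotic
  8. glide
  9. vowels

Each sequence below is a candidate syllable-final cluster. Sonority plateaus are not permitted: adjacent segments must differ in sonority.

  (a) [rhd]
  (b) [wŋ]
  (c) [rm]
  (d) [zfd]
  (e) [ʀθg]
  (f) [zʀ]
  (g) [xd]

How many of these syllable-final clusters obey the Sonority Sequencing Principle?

6

(a) 7-3-2 → obeys
(b) 8-5 → obeys
(c) 7-5 → obeys
(d) 4-3-2 → obeys
(e) 7-3-2 → obeys
(f) 4-7 → violates
(g) 3-2 → obeys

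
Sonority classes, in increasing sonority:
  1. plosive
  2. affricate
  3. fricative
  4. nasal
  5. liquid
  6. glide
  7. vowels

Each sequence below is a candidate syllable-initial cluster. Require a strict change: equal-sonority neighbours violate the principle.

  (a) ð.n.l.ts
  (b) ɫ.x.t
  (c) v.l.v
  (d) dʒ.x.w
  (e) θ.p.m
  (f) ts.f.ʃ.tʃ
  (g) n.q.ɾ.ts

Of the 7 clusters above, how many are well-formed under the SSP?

1

(a) 3-4-5-2 → violates
(b) 5-3-1 → violates
(c) 3-5-3 → violates
(d) 2-3-6 → obeys
(e) 3-1-4 → violates
(f) 2-3-3-2 → violates
(g) 4-1-5-2 → violates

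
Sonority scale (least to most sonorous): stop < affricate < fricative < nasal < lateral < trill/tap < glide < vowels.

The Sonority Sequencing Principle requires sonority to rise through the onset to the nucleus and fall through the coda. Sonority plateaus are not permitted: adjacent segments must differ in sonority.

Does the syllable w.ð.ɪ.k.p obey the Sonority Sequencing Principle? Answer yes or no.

no

Onset: /w/ is a glide (sonority 7), /ð/ is a fricative (sonority 3); then the nucleus /ɪ/ (sonority 8).
Onset profile 7-3-8 — does not strictly rise throughout.
Coda: /k/ is a stop (sonority 1), /p/ is a stop (sonority 1).
Coda profile 8-1-1 — does not strictly fall throughout.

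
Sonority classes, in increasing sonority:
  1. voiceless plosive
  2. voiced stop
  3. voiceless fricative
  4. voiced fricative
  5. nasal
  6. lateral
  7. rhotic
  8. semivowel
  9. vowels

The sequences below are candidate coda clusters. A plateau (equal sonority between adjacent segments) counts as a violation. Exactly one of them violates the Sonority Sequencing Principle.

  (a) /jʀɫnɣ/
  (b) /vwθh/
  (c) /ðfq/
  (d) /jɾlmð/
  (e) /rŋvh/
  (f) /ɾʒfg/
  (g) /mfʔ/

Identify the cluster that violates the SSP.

(a) 8-7-6-5-4 → obeys
(b) 4-8-3-3 → violates
(c) 4-3-1 → obeys
(d) 8-7-6-5-4 → obeys
(e) 7-5-4-3 → obeys
(f) 7-4-3-2 → obeys
(g) 5-3-1 → obeys

b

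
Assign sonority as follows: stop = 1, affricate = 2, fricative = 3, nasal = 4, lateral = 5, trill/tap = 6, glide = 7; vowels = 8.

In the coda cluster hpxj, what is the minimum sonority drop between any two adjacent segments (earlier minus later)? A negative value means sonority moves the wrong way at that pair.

/h/ — fricative, sonority 3.
/p/ — stop, sonority 1.
/x/ — fricative, sonority 3.
/j/ — glide, sonority 7.
/h/→/p/: change +2.
/p/→/x/: change -2.
/x/→/j/: change -4.
Minimum = -4.

-4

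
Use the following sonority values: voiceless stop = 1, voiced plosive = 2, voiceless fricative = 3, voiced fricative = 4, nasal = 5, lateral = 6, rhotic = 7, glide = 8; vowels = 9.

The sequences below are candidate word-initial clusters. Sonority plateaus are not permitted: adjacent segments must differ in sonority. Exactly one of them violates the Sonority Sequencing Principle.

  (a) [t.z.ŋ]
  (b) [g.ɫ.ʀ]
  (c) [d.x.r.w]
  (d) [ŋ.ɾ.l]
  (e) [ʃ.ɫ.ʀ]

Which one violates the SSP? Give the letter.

d

(a) [t.z.ŋ]: profile 1-4-5 — obeys.
(b) [g.ɫ.ʀ]: profile 2-6-7 — obeys.
(c) [d.x.r.w]: profile 2-3-7-8 — obeys.
(d) [ŋ.ɾ.l]: profile 5-7-6 — violates.
(e) [ʃ.ɫ.ʀ]: profile 3-6-7 — obeys.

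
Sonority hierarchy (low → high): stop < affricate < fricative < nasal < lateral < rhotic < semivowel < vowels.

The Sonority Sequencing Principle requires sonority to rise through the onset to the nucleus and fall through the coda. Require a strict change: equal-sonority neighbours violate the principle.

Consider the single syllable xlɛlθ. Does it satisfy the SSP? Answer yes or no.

Onset: /x/ is a fricative (sonority 3), /l/ is a lateral (sonority 5); then the nucleus /ɛ/ (sonority 8).
Onset profile 3-5-8 — rises to the nucleus.
Coda: /l/ is a lateral (sonority 5), /θ/ is a fricative (sonority 3).
Coda profile 8-5-3 — falls from the nucleus.

yes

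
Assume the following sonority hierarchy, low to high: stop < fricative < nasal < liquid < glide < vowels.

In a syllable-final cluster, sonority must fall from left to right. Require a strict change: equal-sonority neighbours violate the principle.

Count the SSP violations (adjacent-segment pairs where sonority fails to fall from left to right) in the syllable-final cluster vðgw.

2

/v/: fricative = 2.
/ð/: fricative = 2.
/g/: stop = 1.
/w/: glide = 5.
/v/→/ð/: 2→2 (plateau) — violation.
/ð/→/g/: 2→1 (falls) — ok.
/g/→/w/: 1→5 (does not fall) — violation.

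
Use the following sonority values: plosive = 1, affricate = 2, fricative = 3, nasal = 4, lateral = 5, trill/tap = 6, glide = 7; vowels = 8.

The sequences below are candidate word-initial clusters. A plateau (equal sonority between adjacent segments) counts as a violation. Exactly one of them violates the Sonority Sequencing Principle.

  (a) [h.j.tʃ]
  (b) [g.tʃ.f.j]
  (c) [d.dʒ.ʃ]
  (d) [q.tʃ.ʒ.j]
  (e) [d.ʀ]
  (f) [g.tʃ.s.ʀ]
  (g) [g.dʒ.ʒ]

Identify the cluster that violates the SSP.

a

(a) sonority 3-7-2: ill-formed.
(b) sonority 1-2-3-7: well-formed.
(c) sonority 1-2-3: well-formed.
(d) sonority 1-2-3-7: well-formed.
(e) sonority 1-6: well-formed.
(f) sonority 1-2-3-6: well-formed.
(g) sonority 1-2-3: well-formed.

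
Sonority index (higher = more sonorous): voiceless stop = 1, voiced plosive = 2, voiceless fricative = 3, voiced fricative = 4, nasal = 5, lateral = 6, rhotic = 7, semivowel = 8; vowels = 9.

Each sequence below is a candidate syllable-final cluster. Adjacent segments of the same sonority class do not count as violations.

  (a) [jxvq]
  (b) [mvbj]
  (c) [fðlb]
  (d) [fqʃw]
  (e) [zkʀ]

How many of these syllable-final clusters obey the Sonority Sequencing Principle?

(a) 8-3-4-1 → violates
(b) 5-4-2-8 → violates
(c) 3-4-6-2 → violates
(d) 3-1-3-8 → violates
(e) 4-1-7 → violates

0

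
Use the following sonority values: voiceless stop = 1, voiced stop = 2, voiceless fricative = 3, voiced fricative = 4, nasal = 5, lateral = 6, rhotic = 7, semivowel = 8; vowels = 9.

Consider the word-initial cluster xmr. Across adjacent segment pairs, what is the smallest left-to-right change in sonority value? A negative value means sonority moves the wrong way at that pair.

/x/ — voiceless fricative, sonority 3.
/m/ — nasal, sonority 5.
/r/ — rhotic, sonority 7.
/x/→/m/: change +2.
/m/→/r/: change +2.
Minimum = 2.

2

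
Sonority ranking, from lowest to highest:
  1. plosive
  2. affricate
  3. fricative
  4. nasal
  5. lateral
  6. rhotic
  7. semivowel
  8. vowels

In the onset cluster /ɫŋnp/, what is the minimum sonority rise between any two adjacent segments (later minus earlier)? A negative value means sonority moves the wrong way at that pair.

/ɫ/ — lateral, sonority 5.
/ŋ/ — nasal, sonority 4.
/n/ — nasal, sonority 4.
/p/ — plosive, sonority 1.
/ɫ/→/ŋ/: change -1.
/ŋ/→/n/: change +0.
/n/→/p/: change -3.
Minimum = -3.

-3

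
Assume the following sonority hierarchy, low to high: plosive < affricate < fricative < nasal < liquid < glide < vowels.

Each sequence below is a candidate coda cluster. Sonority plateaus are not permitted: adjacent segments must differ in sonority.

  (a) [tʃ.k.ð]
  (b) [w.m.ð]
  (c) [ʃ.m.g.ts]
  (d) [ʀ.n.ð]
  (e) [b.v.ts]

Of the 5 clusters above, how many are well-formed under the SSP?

(a) 2-1-3 → violates
(b) 6-4-3 → obeys
(c) 3-4-1-2 → violates
(d) 5-4-3 → obeys
(e) 1-3-2 → violates

2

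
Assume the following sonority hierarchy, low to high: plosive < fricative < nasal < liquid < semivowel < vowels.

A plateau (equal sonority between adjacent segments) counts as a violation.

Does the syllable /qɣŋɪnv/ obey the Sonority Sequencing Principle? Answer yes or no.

yes

Onset: /q/ is a plosive (sonority 1), /ɣ/ is a fricative (sonority 2), /ŋ/ is a nasal (sonority 3); then the nucleus /ɪ/ (sonority 6).
Onset profile 1-2-3-6 — rises to the nucleus.
Coda: /n/ is a nasal (sonority 3), /v/ is a fricative (sonority 2).
Coda profile 6-3-2 — falls from the nucleus.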